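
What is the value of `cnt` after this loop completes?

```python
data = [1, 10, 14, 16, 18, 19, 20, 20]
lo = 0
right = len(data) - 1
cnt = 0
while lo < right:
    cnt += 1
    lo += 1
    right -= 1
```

Iterations until pointers meet (list length 8)
`cnt` takes the values: 0 → 1 → 2 → 3 → 4

Answer: 4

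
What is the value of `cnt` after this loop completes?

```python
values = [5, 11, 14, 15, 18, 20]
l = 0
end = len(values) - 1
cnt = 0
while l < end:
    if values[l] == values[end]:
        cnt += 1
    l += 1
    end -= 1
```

Count matching pairs from ends
`cnt` takes the values: 0

Answer: 0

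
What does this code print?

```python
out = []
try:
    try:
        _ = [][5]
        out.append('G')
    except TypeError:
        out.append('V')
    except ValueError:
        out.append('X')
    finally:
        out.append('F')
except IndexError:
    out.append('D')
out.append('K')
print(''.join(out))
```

Execution trace: 'F' (inner finally) → 'D' (outer except IndexError) → 'K' (after the try/except). Output: FDK

Answer: FDK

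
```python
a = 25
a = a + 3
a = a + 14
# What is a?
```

Trace:
`a = 25` → a = 25
`a = a + 3` → a = 28
`a = a + 14` → a = 42
So a = 42

Answer: 42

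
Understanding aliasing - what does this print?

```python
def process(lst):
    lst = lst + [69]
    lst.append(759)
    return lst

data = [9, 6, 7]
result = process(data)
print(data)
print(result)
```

Key concept: rebinding parameter vs mutation.
Step by step:
`data = [9, 6, 7]` → data = [9, 6, 7]
`result = process(data)` → result = [9, 6, 7, 69, 759]
`print(data)` → prints [9, 6, 7]
`print(result)` → prints [9, 6, 7, 69, 759]

Answer:
[9, 6, 7]
[9, 6, 7, 69, 759]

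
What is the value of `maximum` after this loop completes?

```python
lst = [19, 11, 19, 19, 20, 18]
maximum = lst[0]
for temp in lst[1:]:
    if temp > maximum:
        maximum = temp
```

Maximum of [19, 11, 19, 19, 20, 18]
`maximum` takes the values: 19 → 20

Answer: 20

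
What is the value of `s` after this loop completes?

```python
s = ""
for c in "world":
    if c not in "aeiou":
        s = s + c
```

Remove vowels from 'world'
`s` takes the values: "" → "w" → "wr" → "wrl" → "wrld"

Answer: "wrld"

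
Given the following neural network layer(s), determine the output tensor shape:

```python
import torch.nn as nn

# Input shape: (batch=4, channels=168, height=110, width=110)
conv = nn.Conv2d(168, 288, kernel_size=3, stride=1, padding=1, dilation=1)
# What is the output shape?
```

Input: (4, 168, 110, 110) -> Output: (4, 288, 110, 110)

Answer: (4, 288, 110, 110)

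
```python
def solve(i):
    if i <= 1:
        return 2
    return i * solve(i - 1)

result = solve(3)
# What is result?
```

solve(3) = 3 * 2 * 2 = 12

Answer: 12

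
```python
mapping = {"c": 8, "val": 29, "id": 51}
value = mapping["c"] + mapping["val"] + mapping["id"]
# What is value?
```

Trace:
`mapping = {"c": 8, "val": 29, "id": 51}` → mapping = {'c': 8, 'val': 29, 'id': 51}
`value = mapping["c"] + mapping["val"] + mapping["id"]` → value = 88
So value = 88

Answer: 88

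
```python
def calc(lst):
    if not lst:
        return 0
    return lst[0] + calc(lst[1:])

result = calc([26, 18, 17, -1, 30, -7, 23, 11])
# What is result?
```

26 + 18 + 17 + (-1) + 30 + (-7) + 23 + 11 + 0 = 117

Answer: 117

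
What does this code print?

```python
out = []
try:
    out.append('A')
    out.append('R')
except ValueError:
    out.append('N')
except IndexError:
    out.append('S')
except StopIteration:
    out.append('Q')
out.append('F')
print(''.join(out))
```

Execution trace: 'A' (try body) → 'R' (try body, no exception) → 'F' (after the try/except). Output: ARF

Answer: ARF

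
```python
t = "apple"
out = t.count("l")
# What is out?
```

Trace:
`t = "apple"` → t = 'apple'
`out = t.count("l")` → out = 1
So out = 1

Answer: 1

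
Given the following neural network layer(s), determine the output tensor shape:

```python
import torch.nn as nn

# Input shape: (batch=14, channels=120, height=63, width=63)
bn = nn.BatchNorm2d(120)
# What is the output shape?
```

Input: (14, 120, 63, 63) -> Output: (14, 120, 63, 63)

Answer: (14, 120, 63, 63)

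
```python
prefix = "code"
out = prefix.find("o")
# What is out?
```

Trace:
`prefix = "code"` → prefix = 'code'
`out = prefix.find("o")` → out = 1
So out = 1

Answer: 1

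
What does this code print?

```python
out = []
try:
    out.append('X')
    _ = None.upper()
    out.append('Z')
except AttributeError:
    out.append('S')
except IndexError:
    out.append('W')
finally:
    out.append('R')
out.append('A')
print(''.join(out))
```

Execution trace: 'X' (try body) → 'S' (except AttributeError) → 'R' (finally) → 'A' (after the try/except). Output: XSRA

Answer: XSRA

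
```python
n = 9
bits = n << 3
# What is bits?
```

Trace:
`n = 9` → n = 9
`bits = n << 3` → bits = 72
So bits = 72

Answer: 72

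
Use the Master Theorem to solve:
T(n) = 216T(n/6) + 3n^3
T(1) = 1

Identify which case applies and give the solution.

a=216, b=6, f(n)=3n^3. log_6(216) = 3. Since c=3 = 3, Case 2 applies: T(n) = Θ(n^log_b(a) · log n) = O(n^3 log n).

Answer: O(n^3 log n) - Case 2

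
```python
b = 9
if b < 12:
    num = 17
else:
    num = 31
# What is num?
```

Trace:
`b = 9` → b = 9
`if b < 12: ...` → b < 12 is True → num = 17
So num = 17

Answer: 17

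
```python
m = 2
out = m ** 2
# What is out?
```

Trace:
`m = 2` → m = 2
`out = m ** 2` → out = 4
So out = 4

Answer: 4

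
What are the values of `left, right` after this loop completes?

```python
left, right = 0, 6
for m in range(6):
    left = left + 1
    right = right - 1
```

left goes 0→6, right goes 6→0
`left, right` takes the values: (0, 6) → (1, 6) → (1, 5) → (2, 5) → (2, 4) → (3, 4) → (3, 3) → (4, 3) → (4, 2) → (5, 2) → (5, 1) → (6, 1) → (6, 0)

Answer: 6, 0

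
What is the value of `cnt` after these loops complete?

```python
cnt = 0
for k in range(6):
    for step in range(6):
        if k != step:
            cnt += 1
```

6² - 6 (exclude diagonal)
`cnt` takes the values: 0 → 1 → 2 → 3 → 4 → 5 → 6 → 7 → 8 → 9 → 10 → 11 → 12 → 13 → 14 → 15 → 16 → 17 → 18 → 19 → 20 → 21 → 22 → 23 → 24 → 25 → 26 → 27 → 28 → 29 → 30

Answer: 30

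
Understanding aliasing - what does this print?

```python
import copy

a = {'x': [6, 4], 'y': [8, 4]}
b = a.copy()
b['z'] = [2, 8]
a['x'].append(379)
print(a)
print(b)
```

Key concept: shallow copy of dict with mutable values.
Step by step:
`a = {'x': [6, 4], 'y': [8, 4]}` → a = {'x': [6, 4], 'y': [8, 4]}
`b = a.copy()` → b = {'x': [6, 4], 'y': [8, 4]}
`b['z'] = [2, 8]` → b = {'x': [6, 4], 'y': [8, 4], 'z': [2, 8]}
`a['x'].append(379)` → a = {'x': [6, 4, 379], 'y': [8, 4]}; b = {'x': [6, 4, 379], 'y': [8, 4], 'z': [2, 8]}
`print(a)` → prints {'x': [6, 4, 379], 'y': [8, 4]}
`print(b)` → prints {'x': [6, 4, 379], 'y': [8, 4], 'z': [2, 8]}

Answer:
{'x': [6, 4, 379], 'y': [8, 4]}
{'x': [6, 4, 379], 'y': [8, 4], 'z': [2, 8]}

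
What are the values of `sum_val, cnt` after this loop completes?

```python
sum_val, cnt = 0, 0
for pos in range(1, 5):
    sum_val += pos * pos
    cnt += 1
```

Sum of squares and count
`sum_val, cnt` takes the values: (0, 0) → (1, 0) → (1, 1) → (5, 1) → (5, 2) → (14, 2) → (14, 3) → (30, 3) → (30, 4)

Answer: 30, 4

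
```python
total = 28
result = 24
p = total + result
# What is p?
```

Trace:
`total = 28` → total = 28
`result = 24` → result = 24
`p = total + result` → p = 52
So p = 52

Answer: 52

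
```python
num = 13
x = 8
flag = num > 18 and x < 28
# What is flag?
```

Trace:
`num = 13` → num = 13
`x = 8` → x = 8
`flag = num > 18 and x < 28` → flag = False
So flag = False

Answer: False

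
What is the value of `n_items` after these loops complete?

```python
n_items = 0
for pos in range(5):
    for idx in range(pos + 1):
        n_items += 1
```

Triangle: 1 + 2 + ... + 5
`n_items` takes the values: 0 → 1 → 2 → 3 → 4 → 5 → 6 → 7 → 8 → 9 → 10 → 11 → 12 → 13 → 14 → 15

Answer: 15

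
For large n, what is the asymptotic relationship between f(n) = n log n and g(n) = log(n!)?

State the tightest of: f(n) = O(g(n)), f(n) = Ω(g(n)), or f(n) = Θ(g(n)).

n log n vs log(n!): f(n) = Θ(g(n)) — they are asymptotically equivalent (Stirling's approximation).

Answer: f(n) = Θ(g(n)) — they are asymptotically equivalent (Stirling's approximation).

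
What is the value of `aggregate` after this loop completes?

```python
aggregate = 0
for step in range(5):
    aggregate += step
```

Sum of 0 to 4 = 10
`aggregate` takes the values: 0 → 1 → 3 → 6 → 10

Answer: 10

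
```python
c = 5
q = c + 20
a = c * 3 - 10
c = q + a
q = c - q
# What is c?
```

Trace:
`c = 5` → c = 5
`q = c + 20` → q = 25
`a = c * 3 - 10` → a = 5
`c = q + a` → c = 30
`q = c - q` → q = 5
So c = 30

Answer: 30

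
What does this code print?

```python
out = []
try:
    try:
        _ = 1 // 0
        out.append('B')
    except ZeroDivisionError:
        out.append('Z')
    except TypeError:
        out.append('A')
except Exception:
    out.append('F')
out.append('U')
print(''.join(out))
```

Execution trace: 'Z' (inner except ZeroDivisionError) → 'U' (after the try/except). Output: ZU

Answer: ZU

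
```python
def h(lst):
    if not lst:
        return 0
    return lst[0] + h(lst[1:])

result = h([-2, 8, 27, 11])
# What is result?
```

(-2) + 8 + 27 + 11 + 0 = 44

Answer: 44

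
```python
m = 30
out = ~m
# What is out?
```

Trace:
`m = 30` → m = 30
`out = ~m` → out = -31
So out = -31

Answer: -31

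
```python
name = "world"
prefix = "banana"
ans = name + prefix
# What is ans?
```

Trace:
`name = "world"` → name = 'world'
`prefix = "banana"` → prefix = 'banana'
`ans = name + prefix` → ans = 'worldbanana'
So ans = 'worldbanana'

Answer: 'worldbanana'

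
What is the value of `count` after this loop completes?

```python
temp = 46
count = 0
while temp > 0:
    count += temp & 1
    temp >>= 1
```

Count set bits in 46 (binary: 0b101110)
`count` takes the values: 0 → 1 → 2 → 3 → 4

Answer: 4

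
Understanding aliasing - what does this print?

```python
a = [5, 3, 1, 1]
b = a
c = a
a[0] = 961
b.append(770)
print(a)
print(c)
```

Key concept: multiple aliases.
Step by step:
`a = [5, 3, 1, 1]` → a = [5, 3, 1, 1]
`b = a` → b = [5, 3, 1, 1] (same object as a)
`c = a` → c = [5, 3, 1, 1] (same object as a, b)
`a[0] = 961` → a = [961, 3, 1, 1] (same object as b, c); b = [961, 3, 1, 1] (same object as a, c); c = [961, 3, 1, 1] (same object as a, b)
`b.append(770)` → a = [961, 3, 1, 1, 770] (same object as b, c); b = [961, 3, 1, 1, 770] (same object as a, c); c = [961, 3, 1, 1, 770] (same object as a, b)
`print(a)` → prints [961, 3, 1, 1, 770]
`print(c)` → prints [961, 3, 1, 1, 770]

Answer:
[961, 3, 1, 1, 770]
[961, 3, 1, 1, 770]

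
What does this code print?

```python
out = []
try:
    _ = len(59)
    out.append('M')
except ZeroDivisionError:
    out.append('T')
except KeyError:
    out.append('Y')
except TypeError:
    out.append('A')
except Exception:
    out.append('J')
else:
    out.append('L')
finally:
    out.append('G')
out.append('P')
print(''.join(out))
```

Execution trace: 'A' (except TypeError) → 'G' (finally) → 'P' (after the try/except). Output: AGP

Answer: AGP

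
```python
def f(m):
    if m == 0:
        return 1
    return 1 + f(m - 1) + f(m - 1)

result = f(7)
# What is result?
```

f(m) = 1 + 2·f(m-1), f(0)=1. Closed form: (1+1)·2^7 - 1 = 255.

Answer: 255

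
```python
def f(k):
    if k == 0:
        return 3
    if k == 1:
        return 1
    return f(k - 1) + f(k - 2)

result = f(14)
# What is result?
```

Build up from base cases: f(0)=3, f(1)=1, f(2)=4, f(3)=5, f(4)=9, f(5)=14, f(6)=23, ..., f(14)=1076

Answer: 1076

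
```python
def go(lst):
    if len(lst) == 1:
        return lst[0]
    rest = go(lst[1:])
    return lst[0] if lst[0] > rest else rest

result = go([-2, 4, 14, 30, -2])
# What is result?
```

Recursive max over [-2, 4, 14, 30, -2] = 30

Answer: 30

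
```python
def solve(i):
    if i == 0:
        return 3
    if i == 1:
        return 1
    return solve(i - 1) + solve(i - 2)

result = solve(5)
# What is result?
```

Build up from base cases: solve(0)=3, solve(1)=1, solve(2)=4, solve(3)=5, solve(4)=9, solve(5)=14

Answer: 14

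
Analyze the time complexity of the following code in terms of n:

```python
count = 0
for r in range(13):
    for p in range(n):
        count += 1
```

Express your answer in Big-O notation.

Each loop level contributes: 1 × n. Multiplying the contributions gives O(n).

Answer: O(n)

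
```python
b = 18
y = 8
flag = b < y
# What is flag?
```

Trace:
`b = 18` → b = 18
`y = 8` → y = 8
`flag = b < y` → flag = False
So flag = False

Answer: False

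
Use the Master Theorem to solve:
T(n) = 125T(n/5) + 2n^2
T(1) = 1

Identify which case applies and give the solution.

a=125, b=5, f(n)=2n^2. log_5(125) = 3. Since c=2 < 3, Case 1 applies: T(n) = Θ(n^log_b(a)) = O(n^3).

Answer: O(n^3) - Case 1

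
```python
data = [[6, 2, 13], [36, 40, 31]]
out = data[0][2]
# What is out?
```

Trace:
`data = [[6, 2, 13], [36, 40, 31]]` → data = [[6, 2, 13], [36, 40, 31]]
`out = data[0][2]` → out = 13
So out = 13

Answer: 13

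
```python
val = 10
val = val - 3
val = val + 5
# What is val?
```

Trace:
`val = 10` → val = 10
`val = val - 3` → val = 7
`val = val + 5` → val = 12
So val = 12

Answer: 12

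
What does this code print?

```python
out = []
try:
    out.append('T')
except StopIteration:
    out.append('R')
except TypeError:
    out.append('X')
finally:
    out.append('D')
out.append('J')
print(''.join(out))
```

Execution trace: 'T' (try body, no exception) → 'D' (finally) → 'J' (after the try/except). Output: TDJ

Answer: TDJ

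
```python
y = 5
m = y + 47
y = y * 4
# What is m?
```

Trace:
`y = 5` → y = 5
`m = y + 47` → m = 52
`y = y * 4` → y = 20
So m = 52

Answer: 52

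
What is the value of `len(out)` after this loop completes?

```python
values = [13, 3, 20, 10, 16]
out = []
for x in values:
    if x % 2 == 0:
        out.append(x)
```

Count even numbers in [13, 3, 20, 10, 16]
`out` takes the values: [] → [20] → [20, 10] → [20, 10, 16]
So `len(out)` = 3

Answer: 3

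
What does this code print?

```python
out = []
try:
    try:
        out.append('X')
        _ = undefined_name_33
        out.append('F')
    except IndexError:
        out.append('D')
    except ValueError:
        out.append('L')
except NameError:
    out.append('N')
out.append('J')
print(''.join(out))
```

Execution trace: 'X' (try body) → 'N' (outer except NameError) → 'J' (after the try/except). Output: XNJ

Answer: XNJ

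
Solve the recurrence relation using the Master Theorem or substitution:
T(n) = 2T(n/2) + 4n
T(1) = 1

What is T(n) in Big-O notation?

By Master Theorem: a=2, b=2, f(n)=4n. Since log_2(2) = 1 and f(n) = Θ(n^1), Case 2 applies. T(n) = O(n log n).

Answer: O(n log n)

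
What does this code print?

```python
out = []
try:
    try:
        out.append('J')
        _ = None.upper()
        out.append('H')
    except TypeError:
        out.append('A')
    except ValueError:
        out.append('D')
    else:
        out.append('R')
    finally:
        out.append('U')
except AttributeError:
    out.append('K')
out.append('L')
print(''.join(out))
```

Execution trace: 'J' (try body) → 'U' (finally) → 'K' (outer except AttributeError) → 'L' (after the try/except). Output: JUKL

Answer: JUKL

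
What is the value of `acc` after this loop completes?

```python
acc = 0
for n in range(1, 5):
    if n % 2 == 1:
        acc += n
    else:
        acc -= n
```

Add odd, subtract even
`acc` takes the values: 0 → 1 → -1 → 2 → -2

Answer: -2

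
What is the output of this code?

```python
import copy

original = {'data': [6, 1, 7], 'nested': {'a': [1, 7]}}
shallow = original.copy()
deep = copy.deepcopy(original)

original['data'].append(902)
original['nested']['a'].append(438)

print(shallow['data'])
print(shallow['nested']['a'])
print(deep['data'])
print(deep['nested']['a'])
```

Key concept: comparing shallow vs deep copy.
Step by step:
`original = {'data': [6, 1, 7], 'nested': {'a': [1, 7]}}` → original = {'data': [6, 1, 7], 'nested': {'a': [1, 7]}}
`shallow = original.copy()` → shallow = {'data': [6, 1, 7], 'nested': {'a': [1, 7]}}
`deep = copy.deepcopy(original)` → deep = {'data': [6, 1, 7], 'nested': {'a': [1, 7]}}
`original['data'].append(902)` → original = {'data': [6, 1, 7, 902], 'nested': {'a': [1, 7]}}; shallow = {'data': [6, 1, 7, 902], 'nested': {'a': [1, 7]}}
`original['nested']['a'].append(438)` → original = {'data': [6, 1, 7, 902], 'nested': {'a': [1, 7, 438]}}; shallow = {'data': [6, 1, 7, 902], 'nested': {'a': [1, 7, 438]}}
`print(shallow['data'])` → prints [6, 1, 7, 902]
`print(shallow['nested']['a'])` → prints [1, 7, 438]
`print(deep['data'])` → prints [6, 1, 7]
`print(deep['nested']['a'])` → prints [1, 7]

Answer:
[6, 1, 7, 902]
[1, 7, 438]
[6, 1, 7]
[1, 7]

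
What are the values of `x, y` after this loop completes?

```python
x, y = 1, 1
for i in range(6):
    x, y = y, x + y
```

Fibonacci: after 6 iterations
`x, y` takes the values: (1, 1) → (1, 2) → (2, 3) → (3, 5) → (5, 8) → (8, 13) → (13, 21)

Answer: 13, 21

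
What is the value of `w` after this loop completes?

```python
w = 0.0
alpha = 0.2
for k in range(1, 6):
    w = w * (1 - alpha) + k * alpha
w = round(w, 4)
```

Moving average with lr=0.2
`w` takes the values: 0.0 → 0.2 → 0.56 → 1.048 → 1.6384 → 2.31072 → 2.3107

Answer: 2.3107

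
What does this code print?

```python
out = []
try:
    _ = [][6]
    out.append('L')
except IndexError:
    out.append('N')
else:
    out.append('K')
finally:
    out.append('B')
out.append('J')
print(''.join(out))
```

Execution trace: 'N' (except IndexError) → 'B' (finally) → 'J' (after the try/except). Output: NBJ

Answer: NBJ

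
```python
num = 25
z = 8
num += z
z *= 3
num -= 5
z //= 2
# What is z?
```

Trace:
`num = 25` → num = 25
`z = 8` → z = 8
`num += z` → num = 33
`z *= 3` → z = 24
`num -= 5` → num = 28
`z //= 2` → z = 12
So z = 12

Answer: 12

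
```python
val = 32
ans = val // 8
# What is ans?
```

Trace:
`val = 32` → val = 32
`ans = val // 8` → ans = 4
So ans = 4

Answer: 4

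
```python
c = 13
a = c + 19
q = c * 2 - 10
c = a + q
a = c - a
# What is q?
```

Trace:
`c = 13` → c = 13
`a = c + 19` → a = 32
`q = c * 2 - 10` → q = 16
`c = a + q` → c = 48
`a = c - a` → a = 16
So q = 16

Answer: 16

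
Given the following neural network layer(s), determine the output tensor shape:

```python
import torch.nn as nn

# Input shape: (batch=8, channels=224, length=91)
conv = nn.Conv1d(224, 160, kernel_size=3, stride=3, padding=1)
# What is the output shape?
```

Input: (8, 224, 91) -> Output: (8, 160, 31)

Answer: (8, 160, 31)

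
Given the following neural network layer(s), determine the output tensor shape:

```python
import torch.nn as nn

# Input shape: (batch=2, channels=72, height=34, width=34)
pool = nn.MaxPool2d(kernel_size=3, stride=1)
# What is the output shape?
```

Input: (2, 72, 34, 34) -> Output: (2, 72, 32, 32)

Answer: (2, 72, 32, 32)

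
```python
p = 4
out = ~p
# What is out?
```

Trace:
`p = 4` → p = 4
`out = ~p` → out = -5
So out = -5

Answer: -5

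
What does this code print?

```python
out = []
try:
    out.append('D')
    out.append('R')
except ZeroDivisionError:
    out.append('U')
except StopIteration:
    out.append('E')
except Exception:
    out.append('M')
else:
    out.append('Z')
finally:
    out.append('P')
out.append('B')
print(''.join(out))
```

Execution trace: 'D' (try body) → 'R' (try body, no exception) → 'Z' (else) → 'P' (finally) → 'B' (after the try/except). Output: DRZPB

Answer: DRZPB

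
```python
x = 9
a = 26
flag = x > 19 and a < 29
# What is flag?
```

Trace:
`x = 9` → x = 9
`a = 26` → a = 26
`flag = x > 19 and a < 29` → flag = False
So flag = False

Answer: False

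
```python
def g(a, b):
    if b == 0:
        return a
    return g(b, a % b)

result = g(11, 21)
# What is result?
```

g(11, 21) -> g(21, 11) -> g(11, 10) -> g(10, 1) -> g(1, 0) -> 1

Answer: 1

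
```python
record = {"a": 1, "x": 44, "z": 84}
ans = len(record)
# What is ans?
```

Trace:
`record = {"a": 1, "x": 44, "z": 84}` → record = {'a': 1, 'x': 44, 'z': 84}
`ans = len(record)` → ans = 3
So ans = 3

Answer: 3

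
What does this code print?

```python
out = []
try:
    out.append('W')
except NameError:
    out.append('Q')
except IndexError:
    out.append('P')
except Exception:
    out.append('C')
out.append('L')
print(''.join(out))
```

Execution trace: 'W' (try body, no exception) → 'L' (after the try/except). Output: WL

Answer: WL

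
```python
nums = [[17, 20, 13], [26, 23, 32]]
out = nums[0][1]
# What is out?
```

Trace:
`nums = [[17, 20, 13], [26, 23, 32]]` → nums = [[17, 20, 13], [26, 23, 32]]
`out = nums[0][1]` → out = 20
So out = 20

Answer: 20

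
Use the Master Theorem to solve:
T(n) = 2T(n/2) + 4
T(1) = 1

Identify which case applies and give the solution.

a=2, b=2, f(n)=4. log_2(2) = 1. Since c=0 < 1, Case 1 applies: T(n) = Θ(n^log_b(a)) = O(n).

Answer: O(n) - Case 1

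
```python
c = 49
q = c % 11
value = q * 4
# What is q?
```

Trace:
`c = 49` → c = 49
`q = c % 11` → q = 5
`value = q * 4` → value = 20
So q = 5

Answer: 5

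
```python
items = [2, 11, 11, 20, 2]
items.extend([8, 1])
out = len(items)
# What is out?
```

Trace:
`items = [2, 11, 11, 20, 2]` → items = [2, 11, 11, 20, 2]
`items.extend([8, 1])` → items = [2, 11, 11, 20, 2, 8, 1]
`out = len(items)` → out = 7
So out = 7

Answer: 7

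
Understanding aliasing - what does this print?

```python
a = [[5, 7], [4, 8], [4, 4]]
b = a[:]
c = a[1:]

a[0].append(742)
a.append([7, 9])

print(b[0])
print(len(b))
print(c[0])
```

Key concept: slice with nested mutation.
Step by step:
`a = [[5, 7], [4, 8], [4, 4]]` → a = [[5, 7], [4, 8], [4, 4]]
`b = a[:]` → b = [[5, 7], [4, 8], [4, 4]]
`c = a[1:]` → c = [[4, 8], [4, 4]]
`a[0].append(742)` → a = [[5, 7, 742], [4, 8], [4, 4]]; b = [[5, 7, 742], [4, 8], [4, 4]]
`a.append([7, 9])` → a = [[5, 7, 742], [4, 8], [4, 4], [7, 9]]
`print(b[0])` → prints [5, 7, 742]
`print(len(b))` → prints 3
`print(c[0])` → prints [4, 8]

Answer:
[5, 7, 742]
3
[4, 8]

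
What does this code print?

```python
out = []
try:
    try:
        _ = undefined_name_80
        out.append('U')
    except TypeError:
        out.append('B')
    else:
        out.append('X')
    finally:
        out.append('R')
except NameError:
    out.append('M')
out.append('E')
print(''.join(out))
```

Execution trace: 'R' (finally) → 'M' (outer except NameError) → 'E' (after the try/except). Output: RME

Answer: RME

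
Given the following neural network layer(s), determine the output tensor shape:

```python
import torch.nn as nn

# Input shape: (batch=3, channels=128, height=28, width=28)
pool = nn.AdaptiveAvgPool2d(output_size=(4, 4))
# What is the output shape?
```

Input: (3, 128, 28, 28) -> Output: (3, 128, 4, 4)

Answer: (3, 128, 4, 4)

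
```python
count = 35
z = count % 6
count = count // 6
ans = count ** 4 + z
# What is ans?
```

Trace:
`count = 35` → count = 35
`z = count % 6` → z = 5
`count = count // 6` → count = 5
`ans = count ** 4 + z` → ans = 630
So ans = 630

Answer: 630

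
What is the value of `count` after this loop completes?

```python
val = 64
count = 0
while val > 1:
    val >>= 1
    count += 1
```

Count right shifts until 1
`count` takes the values: 0 → 1 → 2 → 3 → 4 → 5 → 6

Answer: 6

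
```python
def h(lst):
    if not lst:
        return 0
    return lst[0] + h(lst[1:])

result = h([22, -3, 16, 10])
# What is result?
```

22 + (-3) + 16 + 10 + 0 = 45

Answer: 45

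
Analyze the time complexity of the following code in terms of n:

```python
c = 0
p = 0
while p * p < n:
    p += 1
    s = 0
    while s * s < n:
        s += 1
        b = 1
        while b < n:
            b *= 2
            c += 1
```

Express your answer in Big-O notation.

Each loop level contributes: √n × √n × log n. Multiplying the contributions gives O(n log n).

Answer: O(n log n)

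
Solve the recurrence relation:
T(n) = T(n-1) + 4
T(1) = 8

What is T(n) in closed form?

Unrolling: T(n) = T(1) + 4·(n-1) = 8 + 4(n-1) = 4n + 4.

Answer: T(n) = 4n + 4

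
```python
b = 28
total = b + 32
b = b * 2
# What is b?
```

Trace:
`b = 28` → b = 28
`total = b + 32` → total = 60
`b = b * 2` → b = 56
So b = 56

Answer: 56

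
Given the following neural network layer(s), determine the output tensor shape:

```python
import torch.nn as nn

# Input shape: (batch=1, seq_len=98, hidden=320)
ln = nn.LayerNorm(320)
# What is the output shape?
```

Input: (1, 98, 320) -> Output: (1, 98, 320)

Answer: (1, 98, 320)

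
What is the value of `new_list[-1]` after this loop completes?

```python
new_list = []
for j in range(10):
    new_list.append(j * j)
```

Last element of squares 0 to 9
`new_list` takes the values: [] → [0] → [0, 1] → [0, 1, 4] → [0, 1, 4, 9] → [0, 1, 4, 9, 16] → [0, 1, 4, 9, 16, 25] → [0, 1, 4, 9, 16, 25, 36] → [0, 1, 4, 9, 16, 25, 36, 49] → [0, 1, 4, 9, 16, 25, 36, 49, 64] → [0, 1, 4, 9, 16, 25, 36, 49, 64, 81]
So `new_list[-1]` = 81

Answer: 81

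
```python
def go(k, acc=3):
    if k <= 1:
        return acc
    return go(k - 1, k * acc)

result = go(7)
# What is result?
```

Accumulator trace (n, acc): (7, 3) -> (6, 21) -> (5, 126) -> (4, 630) -> (3, 2520) -> (2, 7560) -> (1, 15120) -> return 15120

Answer: 15120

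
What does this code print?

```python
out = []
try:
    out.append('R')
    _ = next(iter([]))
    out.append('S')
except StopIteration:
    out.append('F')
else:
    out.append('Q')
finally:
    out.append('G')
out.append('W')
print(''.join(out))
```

Execution trace: 'R' (try body) → 'F' (except StopIteration) → 'G' (finally) → 'W' (after the try/except). Output: RFGW

Answer: RFGW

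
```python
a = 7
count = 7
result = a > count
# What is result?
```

Trace:
`a = 7` → a = 7
`count = 7` → count = 7
`result = a > count` → result = False
So result = False

Answer: False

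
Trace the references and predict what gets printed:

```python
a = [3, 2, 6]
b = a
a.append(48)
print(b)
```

Key concept: basic list aliasing.
Step by step:
`a = [3, 2, 6]` → a = [3, 2, 6]
`b = a` → b = [3, 2, 6] (same object as a)
`a.append(48)` → a = [3, 2, 6, 48] (same object as b); b = [3, 2, 6, 48] (same object as a)
`print(b)` → prints [3, 2, 6, 48]

Answer: [3, 2, 6, 48]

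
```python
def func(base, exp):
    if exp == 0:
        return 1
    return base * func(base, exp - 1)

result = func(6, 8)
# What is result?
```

func(6, 8) = 6 * 6 * 6 * 6 * 6 * 6 * 6 * 6 = 1679616

Answer: 1679616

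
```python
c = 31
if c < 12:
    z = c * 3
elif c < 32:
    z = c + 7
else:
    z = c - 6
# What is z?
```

Trace:
`c = 31` → c = 31
`if c < 12: ...` → c < 12 is False, c < 32 is True → z = 38
So z = 38

Answer: 38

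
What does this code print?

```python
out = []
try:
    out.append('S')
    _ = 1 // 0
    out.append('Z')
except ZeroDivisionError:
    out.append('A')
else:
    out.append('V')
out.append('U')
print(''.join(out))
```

Execution trace: 'S' (try body) → 'A' (except ZeroDivisionError) → 'U' (after the try/except). Output: SAU

Answer: SAU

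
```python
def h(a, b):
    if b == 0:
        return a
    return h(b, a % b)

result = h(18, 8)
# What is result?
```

h(18, 8) -> h(8, 2) -> h(2, 0) -> 2

Answer: 2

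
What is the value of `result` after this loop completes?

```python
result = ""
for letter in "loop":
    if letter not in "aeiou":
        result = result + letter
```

Remove vowels from 'loop'
`result` takes the values: "" → "l" → "lp"

Answer: "lp"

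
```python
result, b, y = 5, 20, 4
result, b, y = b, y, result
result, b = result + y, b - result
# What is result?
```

Trace:
`result, b, y = 5, 20, 4` → result = 5; b = 20; y = 4
`result, b, y = b, y, result` → result = 20; b = 4; y = 5
`result, b = result + y, b - result` → result = 25; b = -16
So result = 25

Answer: 25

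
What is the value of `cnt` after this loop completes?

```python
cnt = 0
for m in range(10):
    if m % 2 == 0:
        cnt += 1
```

Count numbers divisible by 2 in range(10)
`cnt` takes the values: 0 → 1 → 2 → 3 → 4 → 5

Answer: 5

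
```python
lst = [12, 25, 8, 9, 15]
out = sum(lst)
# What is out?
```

Trace:
`lst = [12, 25, 8, 9, 15]` → lst = [12, 25, 8, 9, 15]
`out = sum(lst)` → out = 69
So out = 69

Answer: 69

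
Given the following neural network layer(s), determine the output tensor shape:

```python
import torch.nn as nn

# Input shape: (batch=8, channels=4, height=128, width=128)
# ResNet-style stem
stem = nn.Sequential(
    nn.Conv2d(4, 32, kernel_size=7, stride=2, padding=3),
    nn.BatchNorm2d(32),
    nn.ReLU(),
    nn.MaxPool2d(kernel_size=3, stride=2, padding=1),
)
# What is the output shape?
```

Input: (8, 4, 128, 128) -> after Conv2d 7x7 stride=2: (8, 32, 64, 64) -> Output: (8, 32, 32, 32)

Answer: (8, 32, 32, 32)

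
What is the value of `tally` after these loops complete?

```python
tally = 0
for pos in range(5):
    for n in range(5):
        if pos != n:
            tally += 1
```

5² - 5 (exclude diagonal)
`tally` takes the values: 0 → 1 → 2 → 3 → 4 → 5 → 6 → 7 → 8 → 9 → 10 → 11 → 12 → 13 → 14 → 15 → 16 → 17 → 18 → 19 → 20

Answer: 20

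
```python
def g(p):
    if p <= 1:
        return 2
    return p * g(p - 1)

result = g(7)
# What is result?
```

g(7) = 7 * 6 * 5 * 4 * 3 * 2 * 2 = 10080

Answer: 10080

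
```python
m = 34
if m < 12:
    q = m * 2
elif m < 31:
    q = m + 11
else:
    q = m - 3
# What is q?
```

Trace:
`m = 34` → m = 34
`if m < 12: ...` → m < 12 is False, m < 31 is False, take else branch → q = 31
So q = 31

Answer: 31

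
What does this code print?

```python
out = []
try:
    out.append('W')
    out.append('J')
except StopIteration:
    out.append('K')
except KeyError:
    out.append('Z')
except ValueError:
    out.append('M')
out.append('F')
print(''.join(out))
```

Execution trace: 'W' (try body) → 'J' (try body, no exception) → 'F' (after the try/except). Output: WJF

Answer: WJF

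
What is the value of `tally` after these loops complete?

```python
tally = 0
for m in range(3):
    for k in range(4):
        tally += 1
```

3 * 4 = 12
`tally` takes the values: 0 → 1 → 2 → 3 → 4 → 5 → 6 → 7 → 8 → 9 → 10 → 11 → 12

Answer: 12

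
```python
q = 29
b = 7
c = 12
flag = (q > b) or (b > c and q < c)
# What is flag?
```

Trace:
`q = 29` → q = 29
`b = 7` → b = 7
`c = 12` → c = 12
`flag = (q > b) or (b > c and q < c)` → flag = True
So flag = True

Answer: True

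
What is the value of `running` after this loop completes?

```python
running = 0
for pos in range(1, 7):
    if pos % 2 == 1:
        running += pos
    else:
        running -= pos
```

Add odd, subtract even
`running` takes the values: 0 → 1 → -1 → 2 → -2 → 3 → -3

Answer: -3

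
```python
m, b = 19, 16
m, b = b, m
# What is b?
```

Trace:
`m, b = 19, 16` → m = 19; b = 16
`m, b = b, m` → m = 16; b = 19
So b = 19

Answer: 19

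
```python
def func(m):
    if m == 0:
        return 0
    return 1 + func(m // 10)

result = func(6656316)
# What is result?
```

Count of digits of 6656316: 7

Answer: 7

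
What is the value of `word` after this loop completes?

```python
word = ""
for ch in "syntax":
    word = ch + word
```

Reverse 'syntax'
`word` takes the values: "" → "s" → "ys" → "nys" → "tnys" → "atnys" → "xatnys"

Answer: "xatnys"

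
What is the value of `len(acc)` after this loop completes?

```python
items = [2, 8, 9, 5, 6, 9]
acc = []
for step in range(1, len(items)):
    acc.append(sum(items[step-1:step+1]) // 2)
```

Number of 2-element averages
`acc` takes the values: [] → [5] → [5, 8] → [5, 8, 7] → [5, 8, 7, 5] → [5, 8, 7, 5, 7]
So `len(acc)` = 5

Answer: 5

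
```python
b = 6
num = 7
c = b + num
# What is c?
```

Trace:
`b = 6` → b = 6
`num = 7` → num = 7
`c = b + num` → c = 13
So c = 13

Answer: 13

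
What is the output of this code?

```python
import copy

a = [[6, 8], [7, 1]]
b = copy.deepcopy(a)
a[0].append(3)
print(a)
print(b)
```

Key concept: deep copy is fully independent.
Step by step:
`a = [[6, 8], [7, 1]]` → a = [[6, 8], [7, 1]]
`b = copy.deepcopy(a)` → b = [[6, 8], [7, 1]]
`a[0].append(3)` → a = [[6, 8, 3], [7, 1]]
`print(a)` → prints [[6, 8, 3], [7, 1]]
`print(b)` → prints [[6, 8], [7, 1]]

Answer:
[[6, 8, 3], [7, 1]]
[[6, 8], [7, 1]]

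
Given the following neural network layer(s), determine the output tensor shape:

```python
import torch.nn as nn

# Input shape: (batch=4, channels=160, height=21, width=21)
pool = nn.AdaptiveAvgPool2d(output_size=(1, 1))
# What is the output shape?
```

Input: (4, 160, 21, 21) -> Output: (4, 160, 1, 1)

Answer: (4, 160, 1, 1)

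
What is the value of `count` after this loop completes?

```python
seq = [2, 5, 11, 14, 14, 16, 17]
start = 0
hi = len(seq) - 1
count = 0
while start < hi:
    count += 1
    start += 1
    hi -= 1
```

Iterations until pointers meet (list length 7)
`count` takes the values: 0 → 1 → 2 → 3

Answer: 3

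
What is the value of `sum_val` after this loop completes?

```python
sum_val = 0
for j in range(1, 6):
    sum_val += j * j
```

Sum of squares 1² to 5² = 55
`sum_val` takes the values: 0 → 1 → 5 → 14 → 30 → 55

Answer: 55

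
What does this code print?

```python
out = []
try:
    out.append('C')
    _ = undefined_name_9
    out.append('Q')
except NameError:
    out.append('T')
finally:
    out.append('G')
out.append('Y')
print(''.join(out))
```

Execution trace: 'C' (try body) → 'T' (except NameError) → 'G' (finally) → 'Y' (after the try/except). Output: CTGY

Answer: CTGY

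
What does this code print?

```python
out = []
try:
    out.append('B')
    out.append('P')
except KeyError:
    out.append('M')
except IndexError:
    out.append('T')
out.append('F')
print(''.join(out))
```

Execution trace: 'B' (try body) → 'P' (try body, no exception) → 'F' (after the try/except). Output: BPF

Answer: BPF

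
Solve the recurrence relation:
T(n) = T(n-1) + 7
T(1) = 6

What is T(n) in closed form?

Unrolling: T(n) = T(1) + 7·(n-1) = 6 + 7(n-1) = 7n - 1.

Answer: T(n) = 7n - 1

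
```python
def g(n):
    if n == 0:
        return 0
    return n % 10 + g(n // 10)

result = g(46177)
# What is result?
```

Sum of digits of 46177: 7 + 7 + 1 + 6 + 4 = 25

Answer: 25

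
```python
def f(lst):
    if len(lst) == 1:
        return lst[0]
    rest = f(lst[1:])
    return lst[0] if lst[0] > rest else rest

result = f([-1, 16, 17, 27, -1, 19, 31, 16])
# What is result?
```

Recursive max over [-1, 16, 17, 27, -1, 19, 31, 16] = 31

Answer: 31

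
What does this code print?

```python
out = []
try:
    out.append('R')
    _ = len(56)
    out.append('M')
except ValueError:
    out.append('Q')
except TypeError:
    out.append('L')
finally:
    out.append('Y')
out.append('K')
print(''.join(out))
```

Execution trace: 'R' (try body) → 'L' (except TypeError) → 'Y' (finally) → 'K' (after the try/except). Output: RLYK

Answer: RLYK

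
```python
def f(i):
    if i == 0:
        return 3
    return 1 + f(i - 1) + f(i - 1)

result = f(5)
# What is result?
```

f(i) = 1 + 2·f(i-1), f(0)=3. Closed form: (3+1)·2^5 - 1 = 127.

Answer: 127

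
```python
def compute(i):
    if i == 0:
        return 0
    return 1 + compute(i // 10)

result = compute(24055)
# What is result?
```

Count of digits of 24055: 5

Answer: 5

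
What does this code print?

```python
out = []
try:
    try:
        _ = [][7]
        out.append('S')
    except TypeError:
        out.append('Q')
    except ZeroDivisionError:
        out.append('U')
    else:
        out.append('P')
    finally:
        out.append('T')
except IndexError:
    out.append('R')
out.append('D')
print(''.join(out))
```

Execution trace: 'T' (finally) → 'R' (outer except IndexError) → 'D' (after the try/except). Output: TRD

Answer: TRD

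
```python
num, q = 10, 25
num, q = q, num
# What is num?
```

Trace:
`num, q = 10, 25` → num = 10; q = 25
`num, q = q, num` → num = 25; q = 10
So num = 25

Answer: 25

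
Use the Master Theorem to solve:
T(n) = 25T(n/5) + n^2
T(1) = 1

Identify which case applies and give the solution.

a=25, b=5, f(n)=n^2. log_5(25) = 2. Since c=2 = 2, Case 2 applies: T(n) = Θ(n^log_b(a) · log n) = O(n^2 log n).

Answer: O(n^2 log n) - Case 2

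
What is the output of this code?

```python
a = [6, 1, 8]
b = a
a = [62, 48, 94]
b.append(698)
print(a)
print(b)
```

Key concept: rebinding vs mutation: a is rebound to a new list, b still points at the original.
Step by step:
`a = [6, 1, 8]` → a = [6, 1, 8]
`b = a` → b = [6, 1, 8] (same object as a)
`a = [62, 48, 94]` → a = [62, 48, 94]
`b.append(698)` → b = [6, 1, 8, 698]
`print(a)` → prints [62, 48, 94]
`print(b)` → prints [6, 1, 8, 698]

Answer:
[62, 48, 94]
[6, 1, 8, 698]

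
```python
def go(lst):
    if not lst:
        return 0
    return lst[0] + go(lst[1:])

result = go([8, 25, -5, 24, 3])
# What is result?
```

8 + 25 + (-5) + 24 + 3 + 0 = 55

Answer: 55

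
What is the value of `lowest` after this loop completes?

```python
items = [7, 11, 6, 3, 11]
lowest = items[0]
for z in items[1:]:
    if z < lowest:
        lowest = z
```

Minimum of [7, 11, 6, 3, 11]
`lowest` takes the values: 7 → 6 → 3

Answer: 3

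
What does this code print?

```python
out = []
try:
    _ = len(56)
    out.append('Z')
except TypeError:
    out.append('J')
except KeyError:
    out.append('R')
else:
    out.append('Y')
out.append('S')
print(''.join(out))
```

Execution trace: 'J' (except TypeError) → 'S' (after the try/except). Output: JS

Answer: JS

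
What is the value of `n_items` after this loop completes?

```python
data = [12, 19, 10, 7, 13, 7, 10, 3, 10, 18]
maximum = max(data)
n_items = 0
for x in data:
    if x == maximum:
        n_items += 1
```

Count of max value 19 in [12, 19, 10, 7, 13, 7, 10, 3, 10, 18]
`n_items` takes the values: 0 → 1

Answer: 1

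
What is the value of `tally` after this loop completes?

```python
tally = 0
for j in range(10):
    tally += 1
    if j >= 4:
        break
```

Loop breaks when j reaches 4, tally is 5
`tally` takes the values: 0 → 1 → 2 → 3 → 4 → 5

Answer: 5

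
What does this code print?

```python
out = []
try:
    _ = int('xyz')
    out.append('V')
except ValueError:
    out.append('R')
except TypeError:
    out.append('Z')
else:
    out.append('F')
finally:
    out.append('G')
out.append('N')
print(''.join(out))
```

Execution trace: 'R' (except ValueError) → 'G' (finally) → 'N' (after the try/except). Output: RGN

Answer: RGN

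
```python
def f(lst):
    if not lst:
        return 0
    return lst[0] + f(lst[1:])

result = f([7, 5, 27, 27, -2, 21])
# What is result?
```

7 + 5 + 27 + 27 + (-2) + 21 + 0 = 85

Answer: 85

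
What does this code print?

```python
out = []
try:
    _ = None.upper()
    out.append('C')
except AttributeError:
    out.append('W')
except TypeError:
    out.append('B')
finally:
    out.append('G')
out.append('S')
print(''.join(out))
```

Execution trace: 'W' (except AttributeError) → 'G' (finally) → 'S' (after the try/except). Output: WGS

Answer: WGS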